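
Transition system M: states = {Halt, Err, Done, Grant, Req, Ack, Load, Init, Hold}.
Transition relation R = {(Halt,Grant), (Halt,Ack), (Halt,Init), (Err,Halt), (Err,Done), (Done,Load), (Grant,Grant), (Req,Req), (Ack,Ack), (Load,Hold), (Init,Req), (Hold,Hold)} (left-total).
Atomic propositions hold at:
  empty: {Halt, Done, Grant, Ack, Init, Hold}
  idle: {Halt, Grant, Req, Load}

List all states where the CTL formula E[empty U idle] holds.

{Halt, Done, Grant, Req, Load, Init}

E[empty U idle]: least fixpoint, start Z0 = Sat(idle) = {Halt, Grant, Req, Load}, add states in Sat(empty) with some successor in Z. Z1 = {Halt, Done, Grant, Req, Load, Init}; fixed.
Sat(E[empty U idle]) = {Halt, Done, Grant, Req, Load, Init}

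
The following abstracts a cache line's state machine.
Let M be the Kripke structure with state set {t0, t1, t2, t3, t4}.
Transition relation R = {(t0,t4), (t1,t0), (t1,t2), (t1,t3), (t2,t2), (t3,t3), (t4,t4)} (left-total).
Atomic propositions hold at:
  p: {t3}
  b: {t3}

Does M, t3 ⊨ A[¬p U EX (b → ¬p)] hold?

No

Sat(¬p) = {t0, t1, t2, t4}
Sat(b → ¬p) = {t0, t1, t2, t4}
Sat(EX (b → ¬p)) = {s : some successor in {t0, t1, t2, t4}} = {t0, t1, t2, t4}
A[¬p U EX (b → ¬p)]: least fixpoint, start Z0 = Sat(EX (b → ¬p)) = {t0, t1, t2, t4}, add states in Sat(¬p) with every successor in Z. Already a fixed point.
Sat(A[¬p U EX (b → ¬p)]) = {t0, t1, t2, t4}
t3 ∉ Sat(A[¬p U EX (b → ¬p)]) = {t0, t1, t2, t4}, so the formula does not hold at t3.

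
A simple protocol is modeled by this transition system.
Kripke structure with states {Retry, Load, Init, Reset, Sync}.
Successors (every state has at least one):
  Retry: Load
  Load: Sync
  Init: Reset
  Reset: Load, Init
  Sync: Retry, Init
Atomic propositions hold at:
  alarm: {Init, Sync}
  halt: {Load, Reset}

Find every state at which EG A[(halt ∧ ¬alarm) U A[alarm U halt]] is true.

Sat(¬alarm) = {Retry, Load, Reset}
Sat(halt ∧ ¬alarm) = {Load, Reset}
A[alarm U halt]: least fixpoint, start Z0 = Sat(halt) = {Load, Reset}, add states in Sat(alarm) with every successor in Z. Z1 = {Load, Init, Reset}; fixed.
Sat(A[alarm U halt]) = {Load, Init, Reset}
A[(halt ∧ ¬alarm) U A[alarm U halt]]: least fixpoint, start Z0 = Sat(A[alarm U halt]) = {Load, Init, Reset}, add states in Sat(halt ∧ ¬alarm) with every successor in Z. Already a fixed point.
Sat(A[(halt ∧ ¬alarm) U A[alarm U halt]]) = {Load, Init, Reset}
EG A[(halt ∧ ¬alarm) U A[alarm U halt]]: greatest fixpoint, start Z0 = {Load, Init, Reset}, keep only states in Sat with some successor in Z. Z1 = {Init, Reset}; fixed.
Sat(EG A[(halt ∧ ¬alarm) U A[alarm U halt]]) = {Init, Reset}

{Init, Reset}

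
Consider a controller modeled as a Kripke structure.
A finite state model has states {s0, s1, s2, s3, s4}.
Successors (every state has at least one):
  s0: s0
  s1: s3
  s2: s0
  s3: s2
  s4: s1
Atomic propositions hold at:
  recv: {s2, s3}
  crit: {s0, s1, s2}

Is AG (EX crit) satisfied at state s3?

Yes

Sat(EX crit) = {s : some successor in {s0, s1, s2}} = {s0, s2, s3, s4}
AG (EX crit): greatest fixpoint, start Z0 = {s0, s2, s3, s4}, keep only states in Sat with every successor in Z. Z1 = {s0, s2, s3}; fixed.
Sat(AG (EX crit)) = {s0, s2, s3}
s3 ∈ Sat(AG (EX crit)) = {s0, s2, s3}, so the formula holds at s3.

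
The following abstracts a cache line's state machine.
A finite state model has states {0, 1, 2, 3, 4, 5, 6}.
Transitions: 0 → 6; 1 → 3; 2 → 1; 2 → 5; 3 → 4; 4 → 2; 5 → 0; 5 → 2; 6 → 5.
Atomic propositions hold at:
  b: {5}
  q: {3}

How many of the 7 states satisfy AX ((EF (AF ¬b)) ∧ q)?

Sat(¬b) = {0, 1, 2, 3, 4, 6}
AF ¬b: least fixpoint, start Z0 = {0, 1, 2, 3, 4, 6}, add states with every successor in Z. Z1 = {0, 1, 2, 3, 4, 5, 6}; fixed.
Sat(AF ¬b) = {0, 1, 2, 3, 4, 5, 6}
EF (AF ¬b): least fixpoint, start Z0 = {0, 1, 2, 3, 4, 5, 6}, add states with some successor in Z. Already a fixed point.
Sat(EF (AF ¬b)) = {0, 1, 2, 3, 4, 5, 6}
Sat((EF (AF ¬b)) ∧ q) = {3}
Sat(AX ((EF (AF ¬b)) ∧ q)) = {s : every successor in {3}} = {1}
|Sat(AX ((EF (AF ¬b)) ∧ q))| = |{1}| = 1.

1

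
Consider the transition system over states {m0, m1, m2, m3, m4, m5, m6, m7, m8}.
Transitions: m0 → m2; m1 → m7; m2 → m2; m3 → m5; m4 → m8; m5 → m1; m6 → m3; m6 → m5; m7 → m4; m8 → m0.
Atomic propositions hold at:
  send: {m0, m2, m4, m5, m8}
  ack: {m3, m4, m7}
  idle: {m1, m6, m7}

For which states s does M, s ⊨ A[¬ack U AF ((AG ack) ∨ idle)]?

Sat(¬ack) = {m0, m1, m2, m5, m6, m8}
AG ack: greatest fixpoint, start Z0 = {m3, m4, m7}, keep only states in Sat with every successor in Z. Z1 = {m7}; Z2 = ∅; fixed.
Sat(AG ack) = ∅
Sat((AG ack) ∨ idle) = {m1, m6, m7}
AF ((AG ack) ∨ idle): least fixpoint, start Z0 = {m1, m6, m7}, add states with every successor in Z. Z1 = {m1, m5, m6, m7}; Z2 = {m1, m3, m5, m6, m7}; fixed.
Sat(AF ((AG ack) ∨ idle)) = {m1, m3, m5, m6, m7}
A[¬ack U AF ((AG ack) ∨ idle)]: least fixpoint, start Z0 = Sat(AF ((AG ack) ∨ idle)) = {m1, m3, m5, m6, m7}, add states in Sat(¬ack) with every successor in Z. Already a fixed point.
Sat(A[¬ack U AF ((AG ack) ∨ idle)]) = {m1, m3, m5, m6, m7}

{m1, m3, m5, m6, m7}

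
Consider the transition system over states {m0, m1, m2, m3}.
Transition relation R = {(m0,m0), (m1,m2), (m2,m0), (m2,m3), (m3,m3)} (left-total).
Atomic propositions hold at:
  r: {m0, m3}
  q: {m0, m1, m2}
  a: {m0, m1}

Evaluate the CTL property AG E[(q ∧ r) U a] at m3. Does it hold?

No

Sat(q ∧ r) = {m0}
E[(q ∧ r) U a]: least fixpoint, start Z0 = Sat(a) = {m0, m1}, add states in Sat(q ∧ r) with some successor in Z. Already a fixed point.
Sat(E[(q ∧ r) U a]) = {m0, m1}
AG E[(q ∧ r) U a]: greatest fixpoint, start Z0 = {m0, m1}, keep only states in Sat with every successor in Z. Z1 = {m0}; fixed.
Sat(AG E[(q ∧ r) U a]) = {m0}
m3 ∉ Sat(AG E[(q ∧ r) U a]) = {m0}, so the formula does not hold at m3.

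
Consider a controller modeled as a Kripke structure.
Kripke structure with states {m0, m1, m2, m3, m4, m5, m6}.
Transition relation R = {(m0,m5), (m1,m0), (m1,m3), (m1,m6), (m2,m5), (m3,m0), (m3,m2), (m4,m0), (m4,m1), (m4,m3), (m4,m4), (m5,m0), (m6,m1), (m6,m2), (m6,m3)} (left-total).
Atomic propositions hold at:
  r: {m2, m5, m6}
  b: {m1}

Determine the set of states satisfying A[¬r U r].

Sat(¬r) = {m0, m1, m3, m4}
A[¬r U r]: least fixpoint, start Z0 = Sat(r) = {m2, m5, m6}, add states in Sat(¬r) with every successor in Z. Z1 = {m0, m2, m5, m6}; Z2 = {m0, m2, m3, m5, m6}; Z3 = {m0, m1, m2, m3, m5, m6}; fixed.
Sat(A[¬r U r]) = {m0, m1, m2, m3, m5, m6}

{m0, m1, m2, m3, m5, m6}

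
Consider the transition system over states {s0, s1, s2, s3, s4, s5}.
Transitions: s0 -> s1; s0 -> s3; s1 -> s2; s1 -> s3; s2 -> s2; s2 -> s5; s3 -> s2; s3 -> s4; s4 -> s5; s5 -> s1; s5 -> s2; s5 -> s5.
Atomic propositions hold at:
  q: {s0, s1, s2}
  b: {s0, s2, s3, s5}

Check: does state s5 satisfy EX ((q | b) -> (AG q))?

No

Sat(q | b) = {s0, s1, s2, s3, s5}
AG q: greatest fixpoint, start Z0 = {s0, s1, s2}, keep only states in Sat with every successor in Z. Z1 = ∅; fixed.
Sat(AG q) = ∅
Sat((q | b) -> (AG q)) = {s4}
Sat(EX ((q | b) -> (AG q))) = {s : some successor in {s4}} = {s3}
s5 ∉ Sat(EX ((q | b) -> (AG q))) = {s3}, so the formula does not hold at s5.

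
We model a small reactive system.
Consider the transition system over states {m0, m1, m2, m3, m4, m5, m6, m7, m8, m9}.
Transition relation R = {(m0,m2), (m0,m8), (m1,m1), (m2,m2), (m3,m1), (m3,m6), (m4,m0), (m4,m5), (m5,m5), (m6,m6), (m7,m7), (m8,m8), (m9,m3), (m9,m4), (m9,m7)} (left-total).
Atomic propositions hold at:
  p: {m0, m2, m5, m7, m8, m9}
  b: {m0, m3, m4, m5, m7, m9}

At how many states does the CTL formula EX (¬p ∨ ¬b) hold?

7

Sat(¬p) = {m1, m3, m4, m6}
Sat(¬b) = {m1, m2, m6, m8}
Sat(¬p ∨ ¬b) = {m1, m2, m3, m4, m6, m8}
Sat(EX (¬p ∨ ¬b)) = {s : some successor in {m1, m2, m3, m4, m6, m8}} = {m0, m1, m2, m3, m6, m8, m9}
|Sat(EX (¬p ∨ ¬b))| = |{m0, m1, m2, m3, m6, m8, m9}| = 7.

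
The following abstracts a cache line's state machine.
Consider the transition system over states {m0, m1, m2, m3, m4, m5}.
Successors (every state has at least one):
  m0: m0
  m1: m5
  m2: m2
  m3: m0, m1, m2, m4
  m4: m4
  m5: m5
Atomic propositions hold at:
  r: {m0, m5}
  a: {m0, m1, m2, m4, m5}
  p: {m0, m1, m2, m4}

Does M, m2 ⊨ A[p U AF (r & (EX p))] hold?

No

Sat(EX p) = {s : some successor in {m0, m1, m2, m4}} = {m0, m2, m3, m4}
Sat(r & (EX p)) = {m0}
AF (r & (EX p)): least fixpoint, start Z0 = {m0}, add states with every successor in Z. Already a fixed point.
Sat(AF (r & (EX p))) = {m0}
A[p U AF (r & (EX p))]: least fixpoint, start Z0 = Sat(AF (r & (EX p))) = {m0}, add states in Sat(p) with every successor in Z. Already a fixed point.
Sat(A[p U AF (r & (EX p))]) = {m0}
m2 ∉ Sat(A[p U AF (r & (EX p))]) = {m0}, so the formula does not hold at m2.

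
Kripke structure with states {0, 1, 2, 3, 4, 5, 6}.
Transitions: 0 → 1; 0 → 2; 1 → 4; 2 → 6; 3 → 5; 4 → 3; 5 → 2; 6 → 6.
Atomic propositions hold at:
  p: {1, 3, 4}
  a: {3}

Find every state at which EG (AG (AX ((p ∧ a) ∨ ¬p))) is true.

{2, 3, 4, 5, 6}

Sat(p ∧ a) = {3}
Sat(¬p) = {0, 2, 5, 6}
Sat((p ∧ a) ∨ ¬p) = {0, 2, 3, 5, 6}
Sat(AX ((p ∧ a) ∨ ¬p)) = {s : every successor in {0, 2, 3, 5, 6}} = {2, 3, 4, 5, 6}
AG (AX ((p ∧ a) ∨ ¬p)): greatest fixpoint, start Z0 = {2, 3, 4, 5, 6}, keep only states in Sat with every successor in Z. Already a fixed point.
Sat(AG (AX ((p ∧ a) ∨ ¬p))) = {2, 3, 4, 5, 6}
EG (AG (AX ((p ∧ a) ∨ ¬p))): greatest fixpoint, start Z0 = {2, 3, 4, 5, 6}, keep only states in Sat with some successor in Z. Already a fixed point.
Sat(EG (AG (AX ((p ∧ a) ∨ ¬p)))) = {2, 3, 4, 5, 6}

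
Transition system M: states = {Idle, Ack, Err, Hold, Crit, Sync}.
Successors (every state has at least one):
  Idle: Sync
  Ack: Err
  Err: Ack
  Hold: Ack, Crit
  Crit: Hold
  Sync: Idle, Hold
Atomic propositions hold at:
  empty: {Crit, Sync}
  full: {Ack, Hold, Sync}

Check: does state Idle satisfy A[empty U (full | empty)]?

No

Sat(full | empty) = {Ack, Hold, Crit, Sync}
A[empty U (full | empty)]: least fixpoint, start Z0 = Sat((full | empty)) = {Ack, Hold, Crit, Sync}, add states in Sat(empty) with every successor in Z. Already a fixed point.
Sat(A[empty U (full | empty)]) = {Ack, Hold, Crit, Sync}
Idle ∉ Sat(A[empty U (full | empty)]) = {Ack, Hold, Crit, Sync}, so the formula does not hold at Idle.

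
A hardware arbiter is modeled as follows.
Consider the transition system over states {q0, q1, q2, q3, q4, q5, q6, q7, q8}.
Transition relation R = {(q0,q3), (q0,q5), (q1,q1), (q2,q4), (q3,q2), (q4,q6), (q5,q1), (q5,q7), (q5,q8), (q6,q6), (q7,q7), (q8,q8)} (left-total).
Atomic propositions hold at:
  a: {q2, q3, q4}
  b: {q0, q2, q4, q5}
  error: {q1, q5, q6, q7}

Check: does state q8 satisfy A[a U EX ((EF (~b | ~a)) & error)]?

Sat(~b) = {q1, q3, q6, q7, q8}
Sat(~a) = {q0, q1, q5, q6, q7, q8}
Sat(~b | ~a) = {q0, q1, q3, q5, q6, q7, q8}
EF (~b | ~a): least fixpoint, start Z0 = {q0, q1, q3, q5, q6, q7, q8}, add states with some successor in Z. Z1 = {q0, q1, q3, q4, q5, q6, q7, q8}; Z2 = {q0, q1, q2, q3, q4, q5, q6, q7, q8}; fixed.
Sat(EF (~b | ~a)) = {q0, q1, q2, q3, q4, q5, q6, q7, q8}
Sat((EF (~b | ~a)) & error) = {q1, q5, q6, q7}
Sat(EX ((EF (~b | ~a)) & error)) = {s : some successor in {q1, q5, q6, q7}} = {q0, q1, q4, q5, q6, q7}
A[a U EX ((EF (~b | ~a)) & error)]: least fixpoint, start Z0 = Sat(EX ((EF (~b | ~a)) & error)) = {q0, q1, q4, q5, q6, q7}, add states in Sat(a) with every successor in Z. Z1 = {q0, q1, q2, q4, q5, q6, q7}; Z2 = {q0, q1, q2, q3, q4, q5, q6, q7}; fixed.
Sat(A[a U EX ((EF (~b | ~a)) & error)]) = {q0, q1, q2, q3, q4, q5, q6, q7}
q8 ∉ Sat(A[a U EX ((EF (~b | ~a)) & error)]) = {q0, q1, q2, q3, q4, q5, q6, q7}, so the formula does not hold at q8.

No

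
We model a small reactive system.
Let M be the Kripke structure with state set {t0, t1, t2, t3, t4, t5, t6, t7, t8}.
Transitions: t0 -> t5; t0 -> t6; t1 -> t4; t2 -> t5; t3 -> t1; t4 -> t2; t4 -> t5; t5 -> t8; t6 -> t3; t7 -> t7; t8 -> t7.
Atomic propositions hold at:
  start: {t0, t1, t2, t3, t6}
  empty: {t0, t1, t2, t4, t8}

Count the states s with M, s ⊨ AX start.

Sat(AX start) = {s : every successor in {t0, t1, t2, t3, t6}} = {t3, t6}
|Sat(AX start)| = |{t3, t6}| = 2.

2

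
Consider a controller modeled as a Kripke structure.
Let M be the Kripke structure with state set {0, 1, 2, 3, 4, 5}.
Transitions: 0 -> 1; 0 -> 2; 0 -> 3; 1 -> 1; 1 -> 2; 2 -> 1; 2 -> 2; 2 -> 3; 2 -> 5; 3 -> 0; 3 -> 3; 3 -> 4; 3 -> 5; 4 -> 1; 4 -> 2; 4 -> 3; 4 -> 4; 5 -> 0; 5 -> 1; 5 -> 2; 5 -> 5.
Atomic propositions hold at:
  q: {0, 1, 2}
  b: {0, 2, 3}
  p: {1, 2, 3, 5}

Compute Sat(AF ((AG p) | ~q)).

AG p: greatest fixpoint, start Z0 = {1, 2, 3, 5}, keep only states in Sat with every successor in Z. Z1 = {1, 2}; Z2 = {1}; Z3 = ∅; fixed.
Sat(AG p) = ∅
Sat(~q) = {3, 4, 5}
Sat((AG p) | ~q) = {3, 4, 5}
AF ((AG p) | ~q): least fixpoint, start Z0 = {3, 4, 5}, add states with every successor in Z. Already a fixed point.
Sat(AF ((AG p) | ~q)) = {3, 4, 5}

{3, 4, 5}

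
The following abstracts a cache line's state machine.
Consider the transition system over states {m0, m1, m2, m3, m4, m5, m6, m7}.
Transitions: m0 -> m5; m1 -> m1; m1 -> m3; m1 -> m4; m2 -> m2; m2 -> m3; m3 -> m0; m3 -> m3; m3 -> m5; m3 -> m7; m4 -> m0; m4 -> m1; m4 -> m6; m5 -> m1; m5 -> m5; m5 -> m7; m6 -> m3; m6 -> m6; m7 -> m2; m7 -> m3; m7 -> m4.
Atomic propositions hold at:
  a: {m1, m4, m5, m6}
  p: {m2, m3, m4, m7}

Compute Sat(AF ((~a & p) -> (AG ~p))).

{m0, m1, m4, m5, m6}

Sat(~a) = {m0, m2, m3, m7}
Sat(~a & p) = {m2, m3, m7}
Sat(~p) = {m0, m1, m5, m6}
AG ~p: greatest fixpoint, start Z0 = {m0, m1, m5, m6}, keep only states in Sat with every successor in Z. Z1 = {m0}; Z2 = ∅; fixed.
Sat(AG ~p) = ∅
Sat((~a & p) -> (AG ~p)) = {m0, m1, m4, m5, m6}
AF ((~a & p) -> (AG ~p)): least fixpoint, start Z0 = {m0, m1, m4, m5, m6}, add states with every successor in Z. Already a fixed point.
Sat(AF ((~a & p) -> (AG ~p))) = {m0, m1, m4, m5, m6}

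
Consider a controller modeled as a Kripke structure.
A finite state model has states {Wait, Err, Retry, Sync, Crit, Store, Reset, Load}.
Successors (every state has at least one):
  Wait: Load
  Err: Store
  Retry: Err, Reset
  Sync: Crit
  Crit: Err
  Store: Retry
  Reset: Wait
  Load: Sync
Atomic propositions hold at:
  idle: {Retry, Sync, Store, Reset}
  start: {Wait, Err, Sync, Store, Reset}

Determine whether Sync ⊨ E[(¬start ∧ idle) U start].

Sat(¬start) = {Retry, Crit, Load}
Sat(¬start ∧ idle) = {Retry}
E[(¬start ∧ idle) U start]: least fixpoint, start Z0 = Sat(start) = {Wait, Err, Sync, Store, Reset}, add states in Sat(¬start ∧ idle) with some successor in Z. Z1 = {Wait, Err, Retry, Sync, Store, Reset}; fixed.
Sat(E[(¬start ∧ idle) U start]) = {Wait, Err, Retry, Sync, Store, Reset}
Sync ∈ Sat(E[(¬start ∧ idle) U start]) = {Wait, Err, Retry, Sync, Store, Reset}, so the formula holds at Sync.

Yes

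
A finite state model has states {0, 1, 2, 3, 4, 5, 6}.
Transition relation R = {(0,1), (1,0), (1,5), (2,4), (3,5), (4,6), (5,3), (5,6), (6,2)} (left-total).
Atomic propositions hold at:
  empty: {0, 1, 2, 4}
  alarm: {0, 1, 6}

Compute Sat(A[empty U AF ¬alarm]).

{2, 3, 4, 5, 6}

Sat(¬alarm) = {2, 3, 4, 5}
AF ¬alarm: least fixpoint, start Z0 = {2, 3, 4, 5}, add states with every successor in Z. Z1 = {2, 3, 4, 5, 6}; fixed.
Sat(AF ¬alarm) = {2, 3, 4, 5, 6}
A[empty U AF ¬alarm]: least fixpoint, start Z0 = Sat(AF ¬alarm) = {2, 3, 4, 5, 6}, add states in Sat(empty) with every successor in Z. Already a fixed point.
Sat(A[empty U AF ¬alarm]) = {2, 3, 4, 5, 6}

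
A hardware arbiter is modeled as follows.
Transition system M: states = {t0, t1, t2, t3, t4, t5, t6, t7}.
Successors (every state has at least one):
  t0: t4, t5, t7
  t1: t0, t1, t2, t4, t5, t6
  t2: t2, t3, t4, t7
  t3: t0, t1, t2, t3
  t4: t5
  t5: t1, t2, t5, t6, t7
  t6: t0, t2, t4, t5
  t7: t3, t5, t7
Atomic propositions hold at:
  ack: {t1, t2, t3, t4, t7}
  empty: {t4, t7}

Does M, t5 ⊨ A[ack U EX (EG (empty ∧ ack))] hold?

Yes

Sat(empty ∧ ack) = {t4, t7}
EG (empty ∧ ack): greatest fixpoint, start Z0 = {t4, t7}, keep only states in Sat with some successor in Z. Z1 = {t7}; fixed.
Sat(EG (empty ∧ ack)) = {t7}
Sat(EX (EG (empty ∧ ack))) = {s : some successor in {t7}} = {t0, t2, t5, t7}
A[ack U EX (EG (empty ∧ ack))]: least fixpoint, start Z0 = Sat(EX (EG (empty ∧ ack))) = {t0, t2, t5, t7}, add states in Sat(ack) with every successor in Z. Z1 = {t0, t2, t4, t5, t7}; fixed.
Sat(A[ack U EX (EG (empty ∧ ack))]) = {t0, t2, t4, t5, t7}
t5 ∈ Sat(A[ack U EX (EG (empty ∧ ack))]) = {t0, t2, t4, t5, t7}, so the formula holds at t5.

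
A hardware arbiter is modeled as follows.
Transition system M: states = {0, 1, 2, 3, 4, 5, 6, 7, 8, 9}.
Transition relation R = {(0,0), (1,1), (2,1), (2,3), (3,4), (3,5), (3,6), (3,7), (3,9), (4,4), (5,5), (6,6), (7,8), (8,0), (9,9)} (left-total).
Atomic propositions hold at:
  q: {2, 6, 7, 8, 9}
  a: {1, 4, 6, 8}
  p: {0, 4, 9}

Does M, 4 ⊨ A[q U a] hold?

A[q U a]: least fixpoint, start Z0 = Sat(a) = {1, 4, 6, 8}, add states in Sat(q) with every successor in Z. Z1 = {1, 4, 6, 7, 8}; fixed.
Sat(A[q U a]) = {1, 4, 6, 7, 8}
4 ∈ Sat(A[q U a]) = {1, 4, 6, 7, 8}, so the formula holds at 4.

Yes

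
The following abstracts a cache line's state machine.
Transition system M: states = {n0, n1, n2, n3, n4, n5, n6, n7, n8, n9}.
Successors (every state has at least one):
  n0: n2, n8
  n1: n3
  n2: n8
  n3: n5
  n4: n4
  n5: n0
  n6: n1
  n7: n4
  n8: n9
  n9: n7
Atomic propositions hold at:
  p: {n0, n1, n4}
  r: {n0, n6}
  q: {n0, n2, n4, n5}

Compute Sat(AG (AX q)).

Sat(AX q) = {s : every successor in {n0, n2, n4, n5}} = {n3, n4, n5, n7}
AG (AX q): greatest fixpoint, start Z0 = {n3, n4, n5, n7}, keep only states in Sat with every successor in Z. Z1 = {n3, n4, n7}; Z2 = {n4, n7}; fixed.
Sat(AG (AX q)) = {n4, n7}

{n4, n7}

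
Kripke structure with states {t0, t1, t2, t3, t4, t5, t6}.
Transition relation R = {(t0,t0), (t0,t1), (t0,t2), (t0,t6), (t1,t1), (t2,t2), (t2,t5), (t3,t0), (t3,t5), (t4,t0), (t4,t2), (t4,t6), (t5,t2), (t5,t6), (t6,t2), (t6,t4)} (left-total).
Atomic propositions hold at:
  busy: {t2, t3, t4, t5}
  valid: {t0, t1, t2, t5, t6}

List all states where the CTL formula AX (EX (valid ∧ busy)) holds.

Sat(valid ∧ busy) = {t2, t5}
Sat(EX (valid ∧ busy)) = {s : some successor in {t2, t5}} = {t0, t2, t3, t4, t5, t6}
Sat(AX (EX (valid ∧ busy))) = {s : every successor in {t0, t2, t3, t4, t5, t6}} = {t2, t3, t4, t5, t6}

{t2, t3, t4, t5, t6}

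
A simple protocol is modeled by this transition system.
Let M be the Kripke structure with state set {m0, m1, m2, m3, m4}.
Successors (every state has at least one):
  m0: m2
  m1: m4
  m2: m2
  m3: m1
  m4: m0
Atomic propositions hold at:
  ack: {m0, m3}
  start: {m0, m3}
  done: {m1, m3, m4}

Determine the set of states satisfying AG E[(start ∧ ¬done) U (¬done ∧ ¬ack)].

Sat(¬done) = {m0, m2}
Sat(start ∧ ¬done) = {m0}
Sat(¬ack) = {m1, m2, m4}
Sat(¬done ∧ ¬ack) = {m2}
E[(start ∧ ¬done) U (¬done ∧ ¬ack)]: least fixpoint, start Z0 = Sat((¬done ∧ ¬ack)) = {m2}, add states in Sat(start ∧ ¬done) with some successor in Z. Z1 = {m0, m2}; fixed.
Sat(E[(start ∧ ¬done) U (¬done ∧ ¬ack)]) = {m0, m2}
AG E[(start ∧ ¬done) U (¬done ∧ ¬ack)]: greatest fixpoint, start Z0 = {m0, m2}, keep only states in Sat with every successor in Z. Already a fixed point.
Sat(AG E[(start ∧ ¬done) U (¬done ∧ ¬ack)]) = {m0, m2}

{m0, m2}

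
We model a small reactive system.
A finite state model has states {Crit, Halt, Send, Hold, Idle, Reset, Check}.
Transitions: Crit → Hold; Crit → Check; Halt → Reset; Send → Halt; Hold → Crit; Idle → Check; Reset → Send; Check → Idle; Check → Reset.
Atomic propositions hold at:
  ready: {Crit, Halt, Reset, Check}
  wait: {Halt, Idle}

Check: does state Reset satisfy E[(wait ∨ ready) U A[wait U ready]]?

Sat(wait ∨ ready) = {Crit, Halt, Idle, Reset, Check}
A[wait U ready]: least fixpoint, start Z0 = Sat(ready) = {Crit, Halt, Reset, Check}, add states in Sat(wait) with every successor in Z. Z1 = {Crit, Halt, Idle, Reset, Check}; fixed.
Sat(A[wait U ready]) = {Crit, Halt, Idle, Reset, Check}
E[(wait ∨ ready) U A[wait U ready]]: least fixpoint, start Z0 = Sat(A[wait U ready]) = {Crit, Halt, Idle, Reset, Check}, add states in Sat(wait ∨ ready) with some successor in Z. Already a fixed point.
Sat(E[(wait ∨ ready) U A[wait U ready]]) = {Crit, Halt, Idle, Reset, Check}
Reset ∈ Sat(E[(wait ∨ ready) U A[wait U ready]]) = {Crit, Halt, Idle, Reset, Check}, so the formula holds at Reset.

Yes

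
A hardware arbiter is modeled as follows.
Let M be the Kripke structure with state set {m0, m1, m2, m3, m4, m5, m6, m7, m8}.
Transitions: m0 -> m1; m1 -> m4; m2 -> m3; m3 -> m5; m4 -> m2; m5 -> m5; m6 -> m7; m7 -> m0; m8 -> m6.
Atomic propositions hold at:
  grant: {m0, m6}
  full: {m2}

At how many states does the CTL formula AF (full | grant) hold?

7

Sat(full | grant) = {m0, m2, m6}
AF (full | grant): least fixpoint, start Z0 = {m0, m2, m6}, add states with every successor in Z. Z1 = {m0, m2, m4, m6, m7, m8}; Z2 = {m0, m1, m2, m4, m6, m7, m8}; fixed.
Sat(AF (full | grant)) = {m0, m1, m2, m4, m6, m7, m8}
|Sat(AF (full | grant))| = |{m0, m1, m2, m4, m6, m7, m8}| = 7.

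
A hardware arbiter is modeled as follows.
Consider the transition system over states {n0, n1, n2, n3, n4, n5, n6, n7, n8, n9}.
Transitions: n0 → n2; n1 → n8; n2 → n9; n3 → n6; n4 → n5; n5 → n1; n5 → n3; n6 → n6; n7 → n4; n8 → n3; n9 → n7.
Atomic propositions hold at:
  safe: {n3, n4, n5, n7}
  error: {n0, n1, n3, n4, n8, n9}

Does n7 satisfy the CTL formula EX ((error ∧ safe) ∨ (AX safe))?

Yes

Sat(error ∧ safe) = {n3, n4}
Sat(AX safe) = {s : every successor in {n3, n4, n5, n7}} = {n4, n7, n8, n9}
Sat((error ∧ safe) ∨ (AX safe)) = {n3, n4, n7, n8, n9}
Sat(EX ((error ∧ safe) ∨ (AX safe))) = {s : some successor in {n3, n4, n7, n8, n9}} = {n1, n2, n5, n7, n8, n9}
n7 ∈ Sat(EX ((error ∧ safe) ∨ (AX safe))) = {n1, n2, n5, n7, n8, n9}, so the formula holds at n7.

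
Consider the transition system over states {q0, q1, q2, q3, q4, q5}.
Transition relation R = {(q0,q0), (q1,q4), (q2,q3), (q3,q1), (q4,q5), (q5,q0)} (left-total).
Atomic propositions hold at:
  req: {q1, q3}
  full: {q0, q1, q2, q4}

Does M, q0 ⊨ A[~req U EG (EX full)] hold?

Yes

Sat(~req) = {q0, q2, q4, q5}
Sat(EX full) = {s : some successor in {q0, q1, q2, q4}} = {q0, q1, q3, q5}
EG (EX full): greatest fixpoint, start Z0 = {q0, q1, q3, q5}, keep only states in Sat with some successor in Z. Z1 = {q0, q3, q5}; Z2 = {q0, q5}; fixed.
Sat(EG (EX full)) = {q0, q5}
A[~req U EG (EX full)]: least fixpoint, start Z0 = Sat(EG (EX full)) = {q0, q5}, add states in Sat(~req) with every successor in Z. Z1 = {q0, q4, q5}; fixed.
Sat(A[~req U EG (EX full)]) = {q0, q4, q5}
q0 ∈ Sat(A[~req U EG (EX full)]) = {q0, q4, q5}, so the formula holds at q0.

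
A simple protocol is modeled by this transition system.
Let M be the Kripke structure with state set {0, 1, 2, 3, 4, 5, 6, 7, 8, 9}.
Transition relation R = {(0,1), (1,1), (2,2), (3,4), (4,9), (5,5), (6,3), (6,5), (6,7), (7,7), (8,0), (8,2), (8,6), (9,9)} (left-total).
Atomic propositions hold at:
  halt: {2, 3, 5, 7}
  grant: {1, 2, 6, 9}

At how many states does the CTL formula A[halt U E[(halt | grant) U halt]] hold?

Sat(halt | grant) = {1, 2, 3, 5, 6, 7, 9}
E[(halt | grant) U halt]: least fixpoint, start Z0 = Sat(halt) = {2, 3, 5, 7}, add states in Sat(halt | grant) with some successor in Z. Z1 = {2, 3, 5, 6, 7}; fixed.
Sat(E[(halt | grant) U halt]) = {2, 3, 5, 6, 7}
A[halt U E[(halt | grant) U halt]]: least fixpoint, start Z0 = Sat(E[(halt | grant) U halt]) = {2, 3, 5, 6, 7}, add states in Sat(halt) with every successor in Z. Already a fixed point.
Sat(A[halt U E[(halt | grant) U halt]]) = {2, 3, 5, 6, 7}
|Sat(A[halt U E[(halt | grant) U halt]])| = |{2, 3, 5, 6, 7}| = 5.

5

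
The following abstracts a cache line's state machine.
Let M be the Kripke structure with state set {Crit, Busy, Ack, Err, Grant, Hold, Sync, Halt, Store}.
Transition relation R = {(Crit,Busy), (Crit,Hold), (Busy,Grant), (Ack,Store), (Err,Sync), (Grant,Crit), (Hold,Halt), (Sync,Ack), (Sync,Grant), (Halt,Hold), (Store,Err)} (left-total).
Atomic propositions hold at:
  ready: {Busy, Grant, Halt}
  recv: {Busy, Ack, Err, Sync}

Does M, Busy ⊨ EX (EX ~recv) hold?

Yes

Sat(~recv) = {Crit, Grant, Hold, Halt, Store}
Sat(EX ~recv) = {s : some successor in {Crit, Grant, Hold, Halt, Store}} = {Crit, Busy, Ack, Grant, Hold, Sync, Halt}
Sat(EX (EX ~recv)) = {s : some successor in {Crit, Busy, Ack, Grant, Hold, Sync, Halt}} = {Crit, Busy, Err, Grant, Hold, Sync, Halt}
Busy ∈ Sat(EX (EX ~recv)) = {Crit, Busy, Err, Grant, Hold, Sync, Halt}, so the formula holds at Busy.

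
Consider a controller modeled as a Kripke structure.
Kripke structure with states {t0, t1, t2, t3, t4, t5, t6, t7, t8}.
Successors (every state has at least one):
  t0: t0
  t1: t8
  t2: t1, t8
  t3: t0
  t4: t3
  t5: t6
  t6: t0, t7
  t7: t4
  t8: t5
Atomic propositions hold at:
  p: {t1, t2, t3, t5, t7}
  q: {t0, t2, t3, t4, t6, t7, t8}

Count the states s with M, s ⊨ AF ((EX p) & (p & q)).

1

Sat(EX p) = {s : some successor in {t1, t2, t3, t5, t7}} = {t2, t4, t6, t8}
Sat(p & q) = {t2, t3, t7}
Sat((EX p) & (p & q)) = {t2}
AF ((EX p) & (p & q)): least fixpoint, start Z0 = {t2}, add states with every successor in Z. Already a fixed point.
Sat(AF ((EX p) & (p & q))) = {t2}
|Sat(AF ((EX p) & (p & q)))| = |{t2}| = 1.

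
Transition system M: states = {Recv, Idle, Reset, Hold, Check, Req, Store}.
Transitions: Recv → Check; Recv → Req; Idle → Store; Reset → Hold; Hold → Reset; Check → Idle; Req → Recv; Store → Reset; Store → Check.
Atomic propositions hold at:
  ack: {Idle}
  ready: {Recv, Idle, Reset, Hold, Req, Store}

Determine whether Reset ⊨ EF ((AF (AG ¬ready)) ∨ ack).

Sat(¬ready) = {Check}
AG ¬ready: greatest fixpoint, start Z0 = {Check}, keep only states in Sat with every successor in Z. Z1 = ∅; fixed.
Sat(AG ¬ready) = ∅
AF (AG ¬ready): least fixpoint, start Z0 = ∅, add states with every successor in Z. Already a fixed point.
Sat(AF (AG ¬ready)) = ∅
Sat((AF (AG ¬ready)) ∨ ack) = {Idle}
EF ((AF (AG ¬ready)) ∨ ack): least fixpoint, start Z0 = {Idle}, add states with some successor in Z. Z1 = {Idle, Check}; Z2 = {Recv, Idle, Check, Store}; Z3 = {Recv, Idle, Check, Req, Store}; fixed.
Sat(EF ((AF (AG ¬ready)) ∨ ack)) = {Recv, Idle, Check, Req, Store}
Reset ∉ Sat(EF ((AF (AG ¬ready)) ∨ ack)) = {Recv, Idle, Check, Req, Store}, so the formula does not hold at Reset.

No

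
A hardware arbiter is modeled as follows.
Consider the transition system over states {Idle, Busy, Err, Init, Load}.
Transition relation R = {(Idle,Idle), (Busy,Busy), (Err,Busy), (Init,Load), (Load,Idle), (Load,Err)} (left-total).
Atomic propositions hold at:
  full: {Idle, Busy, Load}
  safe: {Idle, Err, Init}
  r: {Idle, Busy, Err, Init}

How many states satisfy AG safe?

1

AG safe: greatest fixpoint, start Z0 = {Idle, Err, Init}, keep only states in Sat with every successor in Z. Z1 = {Idle}; fixed.
Sat(AG safe) = {Idle}
|Sat(AG safe)| = |{Idle}| = 1.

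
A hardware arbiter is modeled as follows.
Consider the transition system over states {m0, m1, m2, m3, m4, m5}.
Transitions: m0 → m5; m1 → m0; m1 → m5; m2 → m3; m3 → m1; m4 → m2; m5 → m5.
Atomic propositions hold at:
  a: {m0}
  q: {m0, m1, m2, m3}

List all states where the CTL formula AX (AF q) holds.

{m2, m3, m4}

AF q: least fixpoint, start Z0 = {m0, m1, m2, m3}, add states with every successor in Z. Z1 = {m0, m1, m2, m3, m4}; fixed.
Sat(AF q) = {m0, m1, m2, m3, m4}
Sat(AX (AF q)) = {s : every successor in {m0, m1, m2, m3, m4}} = {m2, m3, m4}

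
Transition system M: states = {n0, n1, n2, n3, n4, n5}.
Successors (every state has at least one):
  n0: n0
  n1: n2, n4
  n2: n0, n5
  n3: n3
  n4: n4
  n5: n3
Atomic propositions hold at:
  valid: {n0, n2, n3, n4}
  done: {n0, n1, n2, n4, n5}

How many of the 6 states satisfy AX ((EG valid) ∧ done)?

EG valid: greatest fixpoint, start Z0 = {n0, n2, n3, n4}, keep only states in Sat with some successor in Z. Already a fixed point.
Sat(EG valid) = {n0, n2, n3, n4}
Sat((EG valid) ∧ done) = {n0, n2, n4}
Sat(AX ((EG valid) ∧ done)) = {s : every successor in {n0, n2, n4}} = {n0, n1, n4}
|Sat(AX ((EG valid) ∧ done))| = |{n0, n1, n4}| = 3.

3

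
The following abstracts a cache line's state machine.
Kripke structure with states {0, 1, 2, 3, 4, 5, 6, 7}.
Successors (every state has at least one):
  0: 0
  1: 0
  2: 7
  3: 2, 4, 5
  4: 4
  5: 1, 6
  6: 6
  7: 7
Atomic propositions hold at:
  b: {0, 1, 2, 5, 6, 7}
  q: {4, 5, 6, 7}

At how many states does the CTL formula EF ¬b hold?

2

Sat(¬b) = {3, 4}
EF ¬b: least fixpoint, start Z0 = {3, 4}, add states with some successor in Z. Already a fixed point.
Sat(EF ¬b) = {3, 4}
|Sat(EF ¬b)| = |{3, 4}| = 2.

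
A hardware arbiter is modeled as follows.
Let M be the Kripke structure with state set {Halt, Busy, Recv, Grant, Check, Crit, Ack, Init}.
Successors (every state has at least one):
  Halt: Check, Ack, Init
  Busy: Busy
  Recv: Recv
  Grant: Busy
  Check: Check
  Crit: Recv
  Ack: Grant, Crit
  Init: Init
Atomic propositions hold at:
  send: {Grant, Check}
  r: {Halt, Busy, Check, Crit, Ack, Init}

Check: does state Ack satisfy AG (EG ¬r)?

No

Sat(¬r) = {Recv, Grant}
EG ¬r: greatest fixpoint, start Z0 = {Recv, Grant}, keep only states in Sat with some successor in Z. Z1 = {Recv}; fixed.
Sat(EG ¬r) = {Recv}
AG (EG ¬r): greatest fixpoint, start Z0 = {Recv}, keep only states in Sat with every successor in Z. Already a fixed point.
Sat(AG (EG ¬r)) = {Recv}
Ack ∉ Sat(AG (EG ¬r)) = {Recv}, so the formula does not hold at Ack.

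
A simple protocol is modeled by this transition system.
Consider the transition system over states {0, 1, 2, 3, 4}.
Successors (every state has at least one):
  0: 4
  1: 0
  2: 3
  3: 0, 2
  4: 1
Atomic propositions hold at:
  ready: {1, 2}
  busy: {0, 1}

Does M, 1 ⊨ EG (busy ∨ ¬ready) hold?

Yes

Sat(¬ready) = {0, 3, 4}
Sat(busy ∨ ¬ready) = {0, 1, 3, 4}
EG (busy ∨ ¬ready): greatest fixpoint, start Z0 = {0, 1, 3, 4}, keep only states in Sat with some successor in Z. Already a fixed point.
Sat(EG (busy ∨ ¬ready)) = {0, 1, 3, 4}
1 ∈ Sat(EG (busy ∨ ¬ready)) = {0, 1, 3, 4}, so the formula holds at 1.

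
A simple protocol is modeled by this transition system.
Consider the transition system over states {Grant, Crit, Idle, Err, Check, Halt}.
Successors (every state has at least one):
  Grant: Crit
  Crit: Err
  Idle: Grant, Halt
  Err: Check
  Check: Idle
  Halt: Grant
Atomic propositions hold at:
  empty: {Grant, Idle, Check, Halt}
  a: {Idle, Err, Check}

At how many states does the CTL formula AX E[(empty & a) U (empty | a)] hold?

5

Sat(empty & a) = {Idle, Check}
Sat(empty | a) = {Grant, Idle, Err, Check, Halt}
E[(empty & a) U (empty | a)]: least fixpoint, start Z0 = Sat((empty | a)) = {Grant, Idle, Err, Check, Halt}, add states in Sat(empty & a) with some successor in Z. Already a fixed point.
Sat(E[(empty & a) U (empty | a)]) = {Grant, Idle, Err, Check, Halt}
Sat(AX E[(empty & a) U (empty | a)]) = {s : every successor in {Grant, Idle, Err, Check, Halt}} = {Crit, Idle, Err, Check, Halt}
|Sat(AX E[(empty & a) U (empty | a)])| = |{Crit, Idle, Err, Check, Halt}| = 5.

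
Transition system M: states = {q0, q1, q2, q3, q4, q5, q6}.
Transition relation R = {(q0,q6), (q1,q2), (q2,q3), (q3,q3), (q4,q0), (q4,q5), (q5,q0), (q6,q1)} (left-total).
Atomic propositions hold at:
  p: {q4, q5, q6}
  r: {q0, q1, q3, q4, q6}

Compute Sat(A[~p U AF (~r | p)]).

Sat(~p) = {q0, q1, q2, q3}
Sat(~r) = {q2, q5}
Sat(~r | p) = {q2, q4, q5, q6}
AF (~r | p): least fixpoint, start Z0 = {q2, q4, q5, q6}, add states with every successor in Z. Z1 = {q0, q1, q2, q4, q5, q6}; fixed.
Sat(AF (~r | p)) = {q0, q1, q2, q4, q5, q6}
A[~p U AF (~r | p)]: least fixpoint, start Z0 = Sat(AF (~r | p)) = {q0, q1, q2, q4, q5, q6}, add states in Sat(~p) with every successor in Z. Already a fixed point.
Sat(A[~p U AF (~r | p)]) = {q0, q1, q2, q4, q5, q6}

{q0, q1, q2, q4, q5, q6}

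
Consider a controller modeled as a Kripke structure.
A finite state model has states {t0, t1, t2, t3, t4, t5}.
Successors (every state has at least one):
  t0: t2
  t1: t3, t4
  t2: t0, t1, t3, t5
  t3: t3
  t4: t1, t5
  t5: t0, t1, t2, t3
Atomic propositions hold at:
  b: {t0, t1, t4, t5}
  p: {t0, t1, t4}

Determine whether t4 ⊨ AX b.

Sat(AX b) = {s : every successor in {t0, t1, t4, t5}} = {t4}
t4 ∈ Sat(AX b) = {t4}, so the formula holds at t4.

Yes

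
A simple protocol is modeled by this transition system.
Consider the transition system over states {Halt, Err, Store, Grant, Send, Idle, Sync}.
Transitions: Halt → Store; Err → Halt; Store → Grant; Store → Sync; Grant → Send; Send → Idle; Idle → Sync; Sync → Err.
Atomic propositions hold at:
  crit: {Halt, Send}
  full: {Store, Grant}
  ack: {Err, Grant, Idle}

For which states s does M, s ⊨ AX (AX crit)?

{Sync}

Sat(AX crit) = {s : every successor in {Halt, Send}} = {Err, Grant}
Sat(AX (AX crit)) = {s : every successor in {Err, Grant}} = {Sync}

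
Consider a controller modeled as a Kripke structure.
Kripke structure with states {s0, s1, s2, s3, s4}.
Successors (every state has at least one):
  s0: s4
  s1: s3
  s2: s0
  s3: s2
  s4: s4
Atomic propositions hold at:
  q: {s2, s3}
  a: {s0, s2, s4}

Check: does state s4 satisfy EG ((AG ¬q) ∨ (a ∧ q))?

Yes

Sat(¬q) = {s0, s1, s4}
AG ¬q: greatest fixpoint, start Z0 = {s0, s1, s4}, keep only states in Sat with every successor in Z. Z1 = {s0, s4}; fixed.
Sat(AG ¬q) = {s0, s4}
Sat(a ∧ q) = {s2}
Sat((AG ¬q) ∨ (a ∧ q)) = {s0, s2, s4}
EG ((AG ¬q) ∨ (a ∧ q)): greatest fixpoint, start Z0 = {s0, s2, s4}, keep only states in Sat with some successor in Z. Already a fixed point.
Sat(EG ((AG ¬q) ∨ (a ∧ q))) = {s0, s2, s4}
s4 ∈ Sat(EG ((AG ¬q) ∨ (a ∧ q))) = {s0, s2, s4}, so the formula holds at s4.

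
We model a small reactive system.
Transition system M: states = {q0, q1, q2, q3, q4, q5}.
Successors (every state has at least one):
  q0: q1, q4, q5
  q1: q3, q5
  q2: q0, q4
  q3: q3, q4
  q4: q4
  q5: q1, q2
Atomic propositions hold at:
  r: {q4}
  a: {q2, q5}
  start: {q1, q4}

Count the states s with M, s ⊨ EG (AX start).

Sat(AX start) = {s : every successor in {q1, q4}} = {q4}
EG (AX start): greatest fixpoint, start Z0 = {q4}, keep only states in Sat with some successor in Z. Already a fixed point.
Sat(EG (AX start)) = {q4}
|Sat(EG (AX start))| = |{q4}| = 1.

1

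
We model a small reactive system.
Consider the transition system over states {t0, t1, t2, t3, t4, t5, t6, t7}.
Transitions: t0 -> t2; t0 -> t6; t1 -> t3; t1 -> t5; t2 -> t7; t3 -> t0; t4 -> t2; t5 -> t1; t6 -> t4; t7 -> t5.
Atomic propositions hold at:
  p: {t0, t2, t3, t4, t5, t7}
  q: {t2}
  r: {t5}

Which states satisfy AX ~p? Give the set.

Sat(~p) = {t1, t6}
Sat(AX ~p) = {s : every successor in {t1, t6}} = {t5}

{t5}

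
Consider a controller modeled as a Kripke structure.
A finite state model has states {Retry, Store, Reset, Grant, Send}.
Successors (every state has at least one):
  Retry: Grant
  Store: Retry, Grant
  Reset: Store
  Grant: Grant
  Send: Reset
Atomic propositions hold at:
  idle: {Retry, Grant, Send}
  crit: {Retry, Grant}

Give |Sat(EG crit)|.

EG crit: greatest fixpoint, start Z0 = {Retry, Grant}, keep only states in Sat with some successor in Z. Already a fixed point.
Sat(EG crit) = {Retry, Grant}
|Sat(EG crit)| = |{Retry, Grant}| = 2.

2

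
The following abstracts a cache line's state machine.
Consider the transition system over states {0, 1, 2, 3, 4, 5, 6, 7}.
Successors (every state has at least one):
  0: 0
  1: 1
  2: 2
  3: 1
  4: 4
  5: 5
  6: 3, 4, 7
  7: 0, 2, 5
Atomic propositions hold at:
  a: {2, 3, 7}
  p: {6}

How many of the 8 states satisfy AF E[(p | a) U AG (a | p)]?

3

Sat(p | a) = {2, 3, 6, 7}
Sat(a | p) = {2, 3, 6, 7}
AG (a | p): greatest fixpoint, start Z0 = {2, 3, 6, 7}, keep only states in Sat with every successor in Z. Z1 = {2}; fixed.
Sat(AG (a | p)) = {2}
E[(p | a) U AG (a | p)]: least fixpoint, start Z0 = Sat(AG (a | p)) = {2}, add states in Sat(p | a) with some successor in Z. Z1 = {2, 7}; Z2 = {2, 6, 7}; fixed.
Sat(E[(p | a) U AG (a | p)]) = {2, 6, 7}
AF E[(p | a) U AG (a | p)]: least fixpoint, start Z0 = {2, 6, 7}, add states with every successor in Z. Already a fixed point.
Sat(AF E[(p | a) U AG (a | p)]) = {2, 6, 7}
|Sat(AF E[(p | a) U AG (a | p)])| = |{2, 6, 7}| = 3.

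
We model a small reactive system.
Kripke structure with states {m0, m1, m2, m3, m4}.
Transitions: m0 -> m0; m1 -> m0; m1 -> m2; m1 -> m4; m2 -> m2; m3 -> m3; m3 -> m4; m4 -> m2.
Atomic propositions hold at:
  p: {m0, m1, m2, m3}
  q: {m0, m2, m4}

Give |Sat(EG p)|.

4

EG p: greatest fixpoint, start Z0 = {m0, m1, m2, m3}, keep only states in Sat with some successor in Z. Already a fixed point.
Sat(EG p) = {m0, m1, m2, m3}
|Sat(EG p)| = |{m0, m1, m2, m3}| = 4.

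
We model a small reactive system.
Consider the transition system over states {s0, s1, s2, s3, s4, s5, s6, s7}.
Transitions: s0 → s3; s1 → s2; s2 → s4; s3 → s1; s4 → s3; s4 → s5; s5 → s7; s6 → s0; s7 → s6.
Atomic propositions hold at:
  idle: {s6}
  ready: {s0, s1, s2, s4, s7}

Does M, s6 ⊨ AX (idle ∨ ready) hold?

Sat(idle ∨ ready) = {s0, s1, s2, s4, s6, s7}
Sat(AX (idle ∨ ready)) = {s : every successor in {s0, s1, s2, s4, s6, s7}} = {s1, s2, s3, s5, s6, s7}
s6 ∈ Sat(AX (idle ∨ ready)) = {s1, s2, s3, s5, s6, s7}, so the formula holds at s6.

Yes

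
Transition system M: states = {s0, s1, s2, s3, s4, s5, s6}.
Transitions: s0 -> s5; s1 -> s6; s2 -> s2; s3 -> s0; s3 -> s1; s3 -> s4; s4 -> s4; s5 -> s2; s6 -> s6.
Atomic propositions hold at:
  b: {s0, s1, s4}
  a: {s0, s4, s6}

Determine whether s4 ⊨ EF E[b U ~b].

Sat(~b) = {s2, s3, s5, s6}
E[b U ~b]: least fixpoint, start Z0 = Sat(~b) = {s2, s3, s5, s6}, add states in Sat(b) with some successor in Z. Z1 = {s0, s1, s2, s3, s5, s6}; fixed.
Sat(E[b U ~b]) = {s0, s1, s2, s3, s5, s6}
EF E[b U ~b]: least fixpoint, start Z0 = {s0, s1, s2, s3, s5, s6}, add states with some successor in Z. Already a fixed point.
Sat(EF E[b U ~b]) = {s0, s1, s2, s3, s5, s6}
s4 ∉ Sat(EF E[b U ~b]) = {s0, s1, s2, s3, s5, s6}, so the formula does not hold at s4.

No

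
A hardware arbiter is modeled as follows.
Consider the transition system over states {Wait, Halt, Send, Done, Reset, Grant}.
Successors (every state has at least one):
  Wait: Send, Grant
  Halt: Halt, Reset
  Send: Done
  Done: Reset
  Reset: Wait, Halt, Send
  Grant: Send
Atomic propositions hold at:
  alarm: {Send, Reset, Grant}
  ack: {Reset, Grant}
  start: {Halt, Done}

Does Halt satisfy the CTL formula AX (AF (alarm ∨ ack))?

Sat(alarm ∨ ack) = {Send, Reset, Grant}
AF (alarm ∨ ack): least fixpoint, start Z0 = {Send, Reset, Grant}, add states with every successor in Z. Z1 = {Wait, Send, Done, Reset, Grant}; fixed.
Sat(AF (alarm ∨ ack)) = {Wait, Send, Done, Reset, Grant}
Sat(AX (AF (alarm ∨ ack))) = {s : every successor in {Wait, Send, Done, Reset, Grant}} = {Wait, Send, Done, Grant}
Halt ∉ Sat(AX (AF (alarm ∨ ack))) = {Wait, Send, Done, Grant}, so the formula does not hold at Halt.

No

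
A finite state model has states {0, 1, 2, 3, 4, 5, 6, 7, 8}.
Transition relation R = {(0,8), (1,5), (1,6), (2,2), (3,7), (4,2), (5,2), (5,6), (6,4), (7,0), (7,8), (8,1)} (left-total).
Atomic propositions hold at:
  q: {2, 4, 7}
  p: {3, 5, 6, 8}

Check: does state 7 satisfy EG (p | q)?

Sat(p | q) = {2, 3, 4, 5, 6, 7, 8}
EG (p | q): greatest fixpoint, start Z0 = {2, 3, 4, 5, 6, 7, 8}, keep only states in Sat with some successor in Z. Z1 = {2, 3, 4, 5, 6, 7}; Z2 = {2, 3, 4, 5, 6}; Z3 = {2, 4, 5, 6}; fixed.
Sat(EG (p | q)) = {2, 4, 5, 6}
7 ∉ Sat(EG (p | q)) = {2, 4, 5, 6}, so the formula does not hold at 7.

No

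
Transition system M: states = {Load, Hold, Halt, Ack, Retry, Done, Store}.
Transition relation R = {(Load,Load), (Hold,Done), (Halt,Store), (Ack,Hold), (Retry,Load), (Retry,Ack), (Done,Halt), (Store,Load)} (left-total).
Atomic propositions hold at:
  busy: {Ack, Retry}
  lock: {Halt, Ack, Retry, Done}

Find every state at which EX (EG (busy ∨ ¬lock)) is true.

Sat(¬lock) = {Load, Hold, Store}
Sat(busy ∨ ¬lock) = {Load, Hold, Ack, Retry, Store}
EG (busy ∨ ¬lock): greatest fixpoint, start Z0 = {Load, Hold, Ack, Retry, Store}, keep only states in Sat with some successor in Z. Z1 = {Load, Ack, Retry, Store}; Z2 = {Load, Retry, Store}; fixed.
Sat(EG (busy ∨ ¬lock)) = {Load, Retry, Store}
Sat(EX (EG (busy ∨ ¬lock))) = {s : some successor in {Load, Retry, Store}} = {Load, Halt, Retry, Store}

{Load, Halt, Retry, Store}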